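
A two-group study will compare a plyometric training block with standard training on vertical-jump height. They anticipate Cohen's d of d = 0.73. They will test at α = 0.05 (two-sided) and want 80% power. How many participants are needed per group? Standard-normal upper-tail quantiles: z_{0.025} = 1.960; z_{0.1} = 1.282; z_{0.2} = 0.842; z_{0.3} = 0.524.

n = 30 per group

For two independent groups with equal n: n = 2·((z_{α/2} + z_β) / d)².
z_{α/2} + z_β = 1.960 + 0.842 = 2.802.
n = 2 × (2.802 / 0.73)² = 2 × 3.838² = 2 × 14.73 = 29.5.
Round up to the next whole participant.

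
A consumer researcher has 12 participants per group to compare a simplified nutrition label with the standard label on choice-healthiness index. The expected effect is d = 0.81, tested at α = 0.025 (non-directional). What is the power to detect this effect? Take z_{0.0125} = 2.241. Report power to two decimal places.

For two equal groups, power = Φ(d·√(n/2) − z_{α/2}).
d·√(n/2) = 0.81 × √(12/2) = 0.81 × 2.449 = 1.984.
z_β = 1.984 − 2.241 = -0.257.
Power = Φ(-0.257) = 0.399.

power ≈ 0.40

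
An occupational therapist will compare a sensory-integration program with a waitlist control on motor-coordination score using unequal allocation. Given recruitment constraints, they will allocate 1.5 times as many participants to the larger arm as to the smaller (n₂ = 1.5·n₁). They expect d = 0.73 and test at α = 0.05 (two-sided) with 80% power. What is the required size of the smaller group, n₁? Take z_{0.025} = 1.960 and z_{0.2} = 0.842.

With allocation ratio k = n₂/n₁ = 1.5, Var(x̄₁−x̄₂) = σ²(1/n₁ + 1/(k·n₁)) = σ²·(k+1)/(k·n₁).
So n₁ = (1 + 1/k)·((z_{α/2} + z_β)/d)² = 1.667 × (2.802/0.73)².
n₁ = 1.667 × 14.73 = 24.6.
Round up: n₁ = 25, giving n₂ = ⌈1.5 × 25⌉ = ⌈37.5⌉ = 38.

n₁ = 25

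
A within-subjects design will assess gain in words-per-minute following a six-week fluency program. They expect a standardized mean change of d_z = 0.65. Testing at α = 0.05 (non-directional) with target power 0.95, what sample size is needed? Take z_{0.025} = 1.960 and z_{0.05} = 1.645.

n = 31 pairs

For a paired (one-sample on differences) test: n = ((z_{α/2} + z_β) / d)².
z_{α/2} + z_β = 1.960 + 1.645 = 3.605.
n = (3.605 / 0.65)² = 5.546² = 30.76.
Round up.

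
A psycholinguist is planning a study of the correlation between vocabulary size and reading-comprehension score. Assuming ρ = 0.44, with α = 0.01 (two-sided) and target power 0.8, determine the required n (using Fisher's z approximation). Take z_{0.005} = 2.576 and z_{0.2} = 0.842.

n = 56

Fisher's z: C = ½·ln((1+r)/(1−r)) = ½·ln(2.5714) = 0.4722.
n = ((z_{α/2} + z_β)/C)² + 3.
(2.576 + 0.842) / 0.4722 = 3.418 / 0.4722 = 7.238.
n = 7.238² + 3 = 52.40 + 3 = 55.4.
Round up.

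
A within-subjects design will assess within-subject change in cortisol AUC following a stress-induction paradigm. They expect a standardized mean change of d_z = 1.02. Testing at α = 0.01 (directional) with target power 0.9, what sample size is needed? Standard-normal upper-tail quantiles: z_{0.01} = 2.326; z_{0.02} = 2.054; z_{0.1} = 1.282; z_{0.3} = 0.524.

For a paired (one-sample on differences) test: n = ((z_{α} + z_β) / d)².
z_{α} + z_β = 2.326 + 1.282 = 3.608.
n = (3.608 / 1.02)² = 3.537² = 12.51.
Round up.

n = 13 pairs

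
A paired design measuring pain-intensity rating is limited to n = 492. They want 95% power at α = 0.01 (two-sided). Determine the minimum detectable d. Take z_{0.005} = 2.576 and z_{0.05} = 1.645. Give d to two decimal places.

d_min ≈ 0.19

For a single sample (or paired design) of n = 492: d_min = (z_{α/2} + z_β)/√n.
z-sum = 2.576 + 1.645 = 4.221.
d_min = 4.221 / √492 = 4.221 / 22.181 = 0.190.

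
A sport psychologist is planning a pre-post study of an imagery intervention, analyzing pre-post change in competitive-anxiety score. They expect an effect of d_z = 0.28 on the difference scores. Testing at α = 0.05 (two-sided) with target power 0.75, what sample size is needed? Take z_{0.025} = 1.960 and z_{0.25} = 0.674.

For a paired (one-sample on differences) test: n = ((z_{α/2} + z_β) / d)².
z_{α/2} + z_β = 1.960 + 0.674 = 2.634.
n = (2.634 / 0.28)² = 9.407² = 88.49.
Round up.

n = 89 pairs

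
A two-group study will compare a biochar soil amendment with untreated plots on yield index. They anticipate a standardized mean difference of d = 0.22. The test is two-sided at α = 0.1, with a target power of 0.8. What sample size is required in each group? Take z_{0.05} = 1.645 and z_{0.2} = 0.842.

For two independent groups with equal n: n = 2·((z_{α/2} + z_β) / d)².
z_{α/2} + z_β = 1.645 + 0.842 = 2.487.
n = 2 × (2.487 / 0.22)² = 2 × 11.305² = 2 × 127.79 = 255.6.
Round up to the next whole participant.

n = 256 per group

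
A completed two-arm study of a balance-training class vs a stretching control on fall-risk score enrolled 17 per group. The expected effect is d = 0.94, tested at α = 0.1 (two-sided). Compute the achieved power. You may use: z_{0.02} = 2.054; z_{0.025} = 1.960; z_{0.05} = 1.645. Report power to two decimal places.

For two equal groups, power = Φ(d·√(n/2) − z_{α/2}).
d·√(n/2) = 0.94 × √(17/2) = 0.94 × 2.915 = 2.741.
z_β = 2.741 − 1.645 = 1.096.
Power = Φ(1.096) = 0.863.

power ≈ 0.86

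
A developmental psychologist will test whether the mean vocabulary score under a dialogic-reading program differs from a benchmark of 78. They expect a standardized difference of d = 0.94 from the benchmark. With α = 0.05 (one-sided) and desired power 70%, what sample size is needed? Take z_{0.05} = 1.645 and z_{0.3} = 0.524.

For a one-sample test: n = ((z_{α} + z_β) / d)².
z_{α} + z_β = 1.645 + 0.524 = 2.169.
n = (2.169 / 0.94)² = 2.307² = 5.32.
Round up.

n = 6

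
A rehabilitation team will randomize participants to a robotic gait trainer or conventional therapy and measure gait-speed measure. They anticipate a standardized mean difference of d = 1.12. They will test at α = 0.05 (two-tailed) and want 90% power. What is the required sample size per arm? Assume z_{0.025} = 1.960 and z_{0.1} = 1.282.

n = 17 per group

For two independent groups with equal n: n = 2·((z_{α/2} + z_β) / d)².
z_{α/2} + z_β = 1.960 + 1.282 = 3.242.
n = 2 × (3.242 / 1.12)² = 2 × 2.895² = 2 × 8.38 = 16.8.
Round up to the next whole participant.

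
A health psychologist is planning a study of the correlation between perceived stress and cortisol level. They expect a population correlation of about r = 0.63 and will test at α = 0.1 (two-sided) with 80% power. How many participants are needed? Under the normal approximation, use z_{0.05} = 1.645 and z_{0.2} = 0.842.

Fisher's z: C = ½·ln((1+r)/(1−r)) = ½·ln(4.4054) = 0.7414.
n = ((z_{α/2} + z_β)/C)² + 3.
(1.645 + 0.842) / 0.7414 = 2.487 / 0.7414 = 3.354.
n = 3.354² + 3 = 11.25 + 3 = 14.3.
Round up.

n = 15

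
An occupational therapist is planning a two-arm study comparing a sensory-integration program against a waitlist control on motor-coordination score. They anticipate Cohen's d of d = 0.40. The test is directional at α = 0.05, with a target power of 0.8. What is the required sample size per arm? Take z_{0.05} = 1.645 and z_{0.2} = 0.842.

n = 78 per group

For two independent groups with equal n: n = 2·((z_{α} + z_β) / d)².
z_{α} + z_β = 1.645 + 0.842 = 2.487.
n = 2 × (2.487 / 0.40)² = 2 × 6.218² = 2 × 38.66 = 77.3.
Round up to the next whole participant.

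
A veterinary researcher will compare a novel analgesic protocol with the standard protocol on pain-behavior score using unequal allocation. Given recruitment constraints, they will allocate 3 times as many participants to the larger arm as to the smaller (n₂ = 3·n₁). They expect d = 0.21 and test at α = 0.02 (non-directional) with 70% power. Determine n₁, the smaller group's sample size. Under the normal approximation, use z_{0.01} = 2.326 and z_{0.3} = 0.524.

n₁ = 246

With allocation ratio k = n₂/n₁ = 3, Var(x̄₁−x̄₂) = σ²(1/n₁ + 1/(k·n₁)) = σ²·(k+1)/(k·n₁).
So n₁ = (1 + 1/k)·((z_{α/2} + z_β)/d)² = 1.333 × (2.850/0.21)².
n₁ = 1.333 × 184.18 = 245.6.
Round up: n₁ = 246, giving n₂ = 3 × 246 = 738.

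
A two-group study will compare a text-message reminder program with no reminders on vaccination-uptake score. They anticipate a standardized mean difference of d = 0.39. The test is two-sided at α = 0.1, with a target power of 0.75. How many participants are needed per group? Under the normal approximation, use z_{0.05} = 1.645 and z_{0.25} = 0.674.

For two independent groups with equal n: n = 2·((z_{α/2} + z_β) / d)².
z_{α/2} + z_β = 1.645 + 0.674 = 2.319.
n = 2 × (2.319 / 0.39)² = 2 × 5.946² = 2 × 35.36 = 70.7.
Round up to the next whole participant.

n = 71 per group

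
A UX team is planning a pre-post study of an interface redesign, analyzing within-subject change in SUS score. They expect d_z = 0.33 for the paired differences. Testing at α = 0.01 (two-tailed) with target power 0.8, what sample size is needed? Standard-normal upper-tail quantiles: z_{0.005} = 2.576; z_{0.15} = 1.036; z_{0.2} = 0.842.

For a paired (one-sample on differences) test: n = ((z_{α/2} + z_β) / d)².
z_{α/2} + z_β = 2.576 + 0.842 = 3.418.
n = (3.418 / 0.33)² = 10.358² = 107.28.
Round up.

n = 108 pairs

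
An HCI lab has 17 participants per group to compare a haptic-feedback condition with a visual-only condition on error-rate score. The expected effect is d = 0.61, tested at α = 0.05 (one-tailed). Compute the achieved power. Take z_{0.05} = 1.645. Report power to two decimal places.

For two equal groups, power = Φ(d·√(n/2) − z_{α}).
d·√(n/2) = 0.61 × √(17/2) = 0.61 × 2.915 = 1.778.
z_β = 1.778 − 1.645 = 0.133.
Power = Φ(0.133) = 0.553.

power ≈ 0.55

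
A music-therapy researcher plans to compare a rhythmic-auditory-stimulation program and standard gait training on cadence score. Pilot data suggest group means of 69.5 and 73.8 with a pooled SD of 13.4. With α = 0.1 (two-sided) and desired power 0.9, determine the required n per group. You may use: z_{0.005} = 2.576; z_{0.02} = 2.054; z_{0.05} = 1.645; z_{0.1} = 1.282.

n = 167 per group

Cohen's d = |M₁ − M₂| / SD_pooled = |69.5 − 73.8| / 13.4 = 4.3 / 13.4 = 0.321.
For two independent groups with equal n: n = 2·((z_{α/2} + z_β) / d)².
z_{α/2} + z_β = 1.645 + 1.282 = 2.927.
n = 2 × (2.927 / 0.321)² = 2 × 9.118² = 2 × 83.14 = 166.3.
Round up to the next whole participant.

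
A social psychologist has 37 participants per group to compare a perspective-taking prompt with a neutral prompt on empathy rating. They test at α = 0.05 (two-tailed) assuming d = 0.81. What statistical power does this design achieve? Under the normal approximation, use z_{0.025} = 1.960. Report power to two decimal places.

For two equal groups, power = Φ(d·√(n/2) − z_{α/2}).
d·√(n/2) = 0.81 × √(37/2) = 0.81 × 4.301 = 3.484.
z_β = 3.484 − 1.960 = 1.524.
Power = Φ(1.524) = 0.936.

power ≈ 0.94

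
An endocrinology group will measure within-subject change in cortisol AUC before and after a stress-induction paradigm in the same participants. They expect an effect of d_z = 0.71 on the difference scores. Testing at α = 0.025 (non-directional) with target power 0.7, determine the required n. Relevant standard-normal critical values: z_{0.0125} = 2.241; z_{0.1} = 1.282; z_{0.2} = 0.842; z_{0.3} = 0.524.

n = 16 pairs

For a paired (one-sample on differences) test: n = ((z_{α/2} + z_β) / d)².
z_{α/2} + z_β = 2.241 + 0.524 = 2.765.
n = (2.765 / 0.71)² = 3.894² = 15.17.
Round up.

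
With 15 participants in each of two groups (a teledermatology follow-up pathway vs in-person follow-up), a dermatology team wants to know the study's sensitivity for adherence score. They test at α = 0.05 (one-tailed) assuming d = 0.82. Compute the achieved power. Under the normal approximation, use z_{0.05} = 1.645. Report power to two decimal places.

power ≈ 0.73

For two equal groups, power = Φ(d·√(n/2) − z_{α}).
d·√(n/2) = 0.82 × √(15/2) = 0.82 × 2.739 = 2.246.
z_β = 2.246 − 1.645 = 0.601.
Power = Φ(0.601) = 0.726.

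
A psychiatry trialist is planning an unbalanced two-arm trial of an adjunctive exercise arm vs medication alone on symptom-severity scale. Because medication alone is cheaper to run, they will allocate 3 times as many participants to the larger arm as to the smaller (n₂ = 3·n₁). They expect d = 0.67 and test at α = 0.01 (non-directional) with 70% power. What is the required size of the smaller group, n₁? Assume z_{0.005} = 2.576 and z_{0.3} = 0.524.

With allocation ratio k = n₂/n₁ = 3, Var(x̄₁−x̄₂) = σ²(1/n₁ + 1/(k·n₁)) = σ²·(k+1)/(k·n₁).
So n₁ = (1 + 1/k)·((z_{α/2} + z_β)/d)² = 1.333 × (3.100/0.67)².
n₁ = 1.333 × 21.41 = 28.5.
Round up: n₁ = 29, giving n₂ = 3 × 29 = 87.

n₁ = 29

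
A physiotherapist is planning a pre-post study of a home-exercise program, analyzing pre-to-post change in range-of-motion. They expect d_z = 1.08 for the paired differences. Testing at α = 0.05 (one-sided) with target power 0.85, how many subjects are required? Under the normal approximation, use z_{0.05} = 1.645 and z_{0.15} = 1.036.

n = 7 pairs

For a paired (one-sample on differences) test: n = ((z_{α} + z_β) / d)².
z_{α} + z_β = 1.645 + 1.036 = 2.681.
n = (2.681 / 1.08)² = 2.482² = 6.16.
Round up.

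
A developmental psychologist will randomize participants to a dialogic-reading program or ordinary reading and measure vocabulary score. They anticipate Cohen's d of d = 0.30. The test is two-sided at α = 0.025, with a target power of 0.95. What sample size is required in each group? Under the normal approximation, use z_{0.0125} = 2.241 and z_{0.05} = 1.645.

For two independent groups with equal n: n = 2·((z_{α/2} + z_β) / d)².
z_{α/2} + z_β = 2.241 + 1.645 = 3.886.
n = 2 × (3.886 / 0.30)² = 2 × 12.953² = 2 × 167.79 = 335.6.
Round up to the next whole participant.

n = 336 per group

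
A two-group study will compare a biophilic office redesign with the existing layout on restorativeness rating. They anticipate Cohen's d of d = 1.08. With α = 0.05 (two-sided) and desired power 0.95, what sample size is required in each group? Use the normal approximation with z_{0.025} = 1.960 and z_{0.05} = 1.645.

For two independent groups with equal n: n = 2·((z_{α/2} + z_β) / d)².
z_{α/2} + z_β = 1.960 + 1.645 = 3.605.
n = 2 × (3.605 / 1.08)² = 2 × 3.338² = 2 × 11.14 = 22.3.
Round up to the next whole participant.

n = 23 per group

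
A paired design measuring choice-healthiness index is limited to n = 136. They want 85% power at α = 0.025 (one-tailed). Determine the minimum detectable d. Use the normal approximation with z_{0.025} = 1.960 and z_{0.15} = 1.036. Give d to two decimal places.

d_min ≈ 0.26

For a single sample (or paired design) of n = 136: d_min = (z_{α} + z_β)/√n.
z-sum = 1.960 + 1.036 = 2.996.
d_min = 2.996 / √136 = 2.996 / 11.662 = 0.257.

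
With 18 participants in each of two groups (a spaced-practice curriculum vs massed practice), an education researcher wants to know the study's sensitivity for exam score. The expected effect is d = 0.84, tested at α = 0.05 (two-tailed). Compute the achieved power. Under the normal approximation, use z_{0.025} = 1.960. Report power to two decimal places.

For two equal groups, power = Φ(d·√(n/2) − z_{α/2}).
d·√(n/2) = 0.84 × √(18/2) = 0.84 × 3.000 = 2.520.
z_β = 2.520 − 1.960 = 0.560.
Power = Φ(0.560) = 0.712.

power ≈ 0.71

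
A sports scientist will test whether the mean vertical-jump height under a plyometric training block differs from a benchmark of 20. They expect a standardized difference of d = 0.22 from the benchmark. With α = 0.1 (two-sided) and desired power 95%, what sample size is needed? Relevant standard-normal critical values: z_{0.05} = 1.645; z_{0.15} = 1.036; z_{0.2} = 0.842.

n = 224

For a one-sample test: n = ((z_{α/2} + z_β) / d)².
z_{α/2} + z_β = 1.645 + 1.645 = 3.290.
n = (3.290 / 0.22)² = 14.955² = 223.64.
Round up.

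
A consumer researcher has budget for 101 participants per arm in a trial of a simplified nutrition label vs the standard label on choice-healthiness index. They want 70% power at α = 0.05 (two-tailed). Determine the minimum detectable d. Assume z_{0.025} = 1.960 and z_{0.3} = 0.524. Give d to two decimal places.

d_min ≈ 0.35

For two independent groups of n = 101 each: d_min = (z_{α/2} + z_β)·√(2/n).
z-sum = 1.960 + 0.524 = 2.484.
d_min = 2.484 × √(2/101) = 2.484 × 0.1407 = 0.350.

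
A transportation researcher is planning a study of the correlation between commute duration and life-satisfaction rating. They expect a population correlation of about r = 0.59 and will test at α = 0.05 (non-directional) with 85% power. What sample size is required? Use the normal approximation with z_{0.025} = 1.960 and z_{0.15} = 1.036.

n = 23

Fisher's z: C = ½·ln((1+r)/(1−r)) = ½·ln(3.8780) = 0.6777.
n = ((z_{α/2} + z_β)/C)² + 3.
(1.960 + 1.036) / 0.6777 = 2.996 / 0.6777 = 4.421.
n = 4.421² + 3 = 19.54 + 3 = 22.5.
Round up.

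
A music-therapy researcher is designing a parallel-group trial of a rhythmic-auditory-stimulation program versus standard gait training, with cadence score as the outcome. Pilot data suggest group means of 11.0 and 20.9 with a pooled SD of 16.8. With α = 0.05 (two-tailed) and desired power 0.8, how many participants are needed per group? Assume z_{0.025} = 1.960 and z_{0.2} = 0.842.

n = 46 per group

Cohen's d = |M₁ − M₂| / SD_pooled = |11.0 − 20.9| / 16.8 = 9.9 / 16.8 = 0.589.
For two independent groups with equal n: n = 2·((z_{α/2} + z_β) / d)².
z_{α/2} + z_β = 1.960 + 0.842 = 2.802.
n = 2 × (2.802 / 0.589)² = 2 × 4.757² = 2 × 22.63 = 45.3.
Round up to the next whole participant.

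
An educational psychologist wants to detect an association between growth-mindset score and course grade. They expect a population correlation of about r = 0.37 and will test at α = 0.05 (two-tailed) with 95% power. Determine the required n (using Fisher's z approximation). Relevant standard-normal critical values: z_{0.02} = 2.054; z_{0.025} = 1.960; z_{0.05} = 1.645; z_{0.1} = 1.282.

n = 90

Fisher's z: C = ½·ln((1+r)/(1−r)) = ½·ln(2.1746) = 0.3884.
n = ((z_{α/2} + z_β)/C)² + 3.
(1.960 + 1.645) / 0.3884 = 3.605 / 0.3884 = 9.282.
n = 9.282² + 3 = 86.15 + 3 = 89.1.
Round up.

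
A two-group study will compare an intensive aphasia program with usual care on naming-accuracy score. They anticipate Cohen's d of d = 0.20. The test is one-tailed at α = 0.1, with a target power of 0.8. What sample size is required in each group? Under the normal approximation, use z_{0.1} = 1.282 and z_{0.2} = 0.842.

n = 226 per group

For two independent groups with equal n: n = 2·((z_{α} + z_β) / d)².
z_{α} + z_β = 1.282 + 0.842 = 2.124.
n = 2 × (2.124 / 0.20)² = 2 × 10.620² = 2 × 112.78 = 225.6.
Round up to the next whole participant.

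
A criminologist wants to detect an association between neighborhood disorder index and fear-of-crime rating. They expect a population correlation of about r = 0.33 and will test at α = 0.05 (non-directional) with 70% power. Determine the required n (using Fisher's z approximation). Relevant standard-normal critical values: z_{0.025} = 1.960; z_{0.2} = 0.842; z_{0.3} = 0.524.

Fisher's z: C = ½·ln((1+r)/(1−r)) = ½·ln(1.9851) = 0.3428.
n = ((z_{α/2} + z_β)/C)² + 3.
(1.960 + 0.524) / 0.3428 = 2.484 / 0.3428 = 7.246.
n = 7.246² + 3 = 52.51 + 3 = 55.5.
Round up.

n = 56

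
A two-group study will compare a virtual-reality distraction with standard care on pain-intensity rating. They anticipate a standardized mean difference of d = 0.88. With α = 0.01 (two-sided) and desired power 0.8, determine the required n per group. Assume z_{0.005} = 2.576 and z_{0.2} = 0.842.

For two independent groups with equal n: n = 2·((z_{α/2} + z_β) / d)².
z_{α/2} + z_β = 2.576 + 0.842 = 3.418.
n = 2 × (3.418 / 0.88)² = 2 × 3.884² = 2 × 15.09 = 30.2.
Round up to the next whole participant.

n = 31 per group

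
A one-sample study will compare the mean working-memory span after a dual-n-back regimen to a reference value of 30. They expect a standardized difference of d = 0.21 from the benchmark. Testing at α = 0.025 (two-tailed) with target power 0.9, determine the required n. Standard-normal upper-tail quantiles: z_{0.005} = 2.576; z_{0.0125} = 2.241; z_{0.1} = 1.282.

For a one-sample test: n = ((z_{α/2} + z_β) / d)².
z_{α/2} + z_β = 2.241 + 1.282 = 3.523.
n = (3.523 / 0.21)² = 16.776² = 281.44.
Round up.

n = 282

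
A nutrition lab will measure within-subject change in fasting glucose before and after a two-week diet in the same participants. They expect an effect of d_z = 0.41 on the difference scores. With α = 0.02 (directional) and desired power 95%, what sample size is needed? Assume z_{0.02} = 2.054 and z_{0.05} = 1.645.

For a paired (one-sample on differences) test: n = ((z_{α} + z_β) / d)².
z_{α} + z_β = 2.054 + 1.645 = 3.699.
n = (3.699 / 0.41)² = 9.022² = 81.40.
Round up.

n = 82 pairs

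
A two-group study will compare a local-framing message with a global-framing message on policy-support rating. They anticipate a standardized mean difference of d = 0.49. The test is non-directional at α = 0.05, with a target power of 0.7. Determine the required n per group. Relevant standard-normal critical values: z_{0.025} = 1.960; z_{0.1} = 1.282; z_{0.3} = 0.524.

n = 52 per group

For two independent groups with equal n: n = 2·((z_{α/2} + z_β) / d)².
z_{α/2} + z_β = 1.960 + 0.524 = 2.484.
n = 2 × (2.484 / 0.49)² = 2 × 5.069² = 2 × 25.70 = 51.4.
Round up to the next whole participant.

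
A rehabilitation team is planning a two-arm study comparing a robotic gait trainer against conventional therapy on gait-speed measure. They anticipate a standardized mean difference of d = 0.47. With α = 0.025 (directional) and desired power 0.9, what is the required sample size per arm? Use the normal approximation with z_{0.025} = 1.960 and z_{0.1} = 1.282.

For two independent groups with equal n: n = 2·((z_{α} + z_β) / d)².
z_{α} + z_β = 1.960 + 1.282 = 3.242.
n = 2 × (3.242 / 0.47)² = 2 × 6.898² = 2 × 47.58 = 95.2.
Round up to the next whole participant.

n = 96 per group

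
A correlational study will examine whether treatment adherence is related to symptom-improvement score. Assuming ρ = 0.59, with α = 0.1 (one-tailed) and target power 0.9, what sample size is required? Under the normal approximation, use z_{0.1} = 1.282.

Fisher's z: C = ½·ln((1+r)/(1−r)) = ½·ln(3.8780) = 0.6777.
n = ((z_{α} + z_β)/C)² + 3.
(1.282 + 1.282) / 0.6777 = 2.564 / 0.6777 = 3.783.
n = 3.783² + 3 = 14.31 + 3 = 17.3.
Round up.

n = 18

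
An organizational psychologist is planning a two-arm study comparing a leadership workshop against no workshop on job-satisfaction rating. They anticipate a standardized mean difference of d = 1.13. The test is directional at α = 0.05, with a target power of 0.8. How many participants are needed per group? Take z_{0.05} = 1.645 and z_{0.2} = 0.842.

For two independent groups with equal n: n = 2·((z_{α} + z_β) / d)².
z_{α} + z_β = 1.645 + 0.842 = 2.487.
n = 2 × (2.487 / 1.13)² = 2 × 2.201² = 2 × 4.84 = 9.7.
Round up to the next whole participant.

n = 10 per group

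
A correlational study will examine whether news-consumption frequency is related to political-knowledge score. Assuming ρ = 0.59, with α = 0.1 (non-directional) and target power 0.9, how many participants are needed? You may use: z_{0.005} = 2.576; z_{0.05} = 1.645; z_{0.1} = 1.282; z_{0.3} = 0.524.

Fisher's z: C = ½·ln((1+r)/(1−r)) = ½·ln(3.8780) = 0.6777.
n = ((z_{α/2} + z_β)/C)² + 3.
(1.645 + 1.282) / 0.6777 = 2.927 / 0.6777 = 4.319.
n = 4.319² + 3 = 18.65 + 3 = 21.7.
Round up.

n = 22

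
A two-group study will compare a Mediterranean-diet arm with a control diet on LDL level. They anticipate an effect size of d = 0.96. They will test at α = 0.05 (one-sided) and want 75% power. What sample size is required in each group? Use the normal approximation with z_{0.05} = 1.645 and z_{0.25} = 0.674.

For two independent groups with equal n: n = 2·((z_{α} + z_β) / d)².
z_{α} + z_β = 1.645 + 0.674 = 2.319.
n = 2 × (2.319 / 0.96)² = 2 × 2.416² = 2 × 5.84 = 11.7.
Round up to the next whole participant.

n = 12 per group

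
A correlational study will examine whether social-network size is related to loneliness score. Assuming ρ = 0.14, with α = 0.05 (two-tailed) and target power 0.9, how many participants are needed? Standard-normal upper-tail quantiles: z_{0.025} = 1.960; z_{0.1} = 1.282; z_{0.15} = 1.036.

n = 533

Fisher's z: C = ½·ln((1+r)/(1−r)) = ½·ln(1.3256) = 0.1409.
n = ((z_{α/2} + z_β)/C)² + 3.
(1.960 + 1.282) / 0.1409 = 3.242 / 0.1409 = 23.009.
n = 23.009² + 3 = 529.42 + 3 = 532.4.
Round up.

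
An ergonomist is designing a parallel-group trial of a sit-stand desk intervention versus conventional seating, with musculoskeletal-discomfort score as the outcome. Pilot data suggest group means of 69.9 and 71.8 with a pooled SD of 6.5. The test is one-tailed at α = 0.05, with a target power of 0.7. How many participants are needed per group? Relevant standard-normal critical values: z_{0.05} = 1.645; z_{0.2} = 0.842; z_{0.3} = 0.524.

n = 111 per group

Cohen's d = |M₁ − M₂| / SD_pooled = |69.9 − 71.8| / 6.5 = 1.9 / 6.5 = 0.292.
For two independent groups with equal n: n = 2·((z_{α} + z_β) / d)².
z_{α} + z_β = 1.645 + 0.524 = 2.169.
n = 2 × (2.169 / 0.292)² = 2 × 7.428² = 2 × 55.18 = 110.4.
Round up to the next whole participant.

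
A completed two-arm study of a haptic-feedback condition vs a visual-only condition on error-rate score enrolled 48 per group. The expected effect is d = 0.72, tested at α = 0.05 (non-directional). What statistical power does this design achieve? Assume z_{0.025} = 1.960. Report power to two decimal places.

For two equal groups, power = Φ(d·√(n/2) − z_{α/2}).
d·√(n/2) = 0.72 × √(48/2) = 0.72 × 4.899 = 3.527.
z_β = 3.527 − 1.960 = 1.567.
Power = Φ(1.567) = 0.941.

power ≈ 0.94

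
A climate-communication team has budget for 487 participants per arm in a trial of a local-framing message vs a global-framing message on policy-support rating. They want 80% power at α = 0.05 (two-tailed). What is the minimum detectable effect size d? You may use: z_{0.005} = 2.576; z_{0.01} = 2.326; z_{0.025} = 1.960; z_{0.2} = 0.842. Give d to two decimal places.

For two independent groups of n = 487 each: d_min = (z_{α/2} + z_β)·√(2/n).
z-sum = 1.960 + 0.842 = 2.802.
d_min = 2.802 × √(2/487) = 2.802 × 0.0641 = 0.180.

d_min ≈ 0.18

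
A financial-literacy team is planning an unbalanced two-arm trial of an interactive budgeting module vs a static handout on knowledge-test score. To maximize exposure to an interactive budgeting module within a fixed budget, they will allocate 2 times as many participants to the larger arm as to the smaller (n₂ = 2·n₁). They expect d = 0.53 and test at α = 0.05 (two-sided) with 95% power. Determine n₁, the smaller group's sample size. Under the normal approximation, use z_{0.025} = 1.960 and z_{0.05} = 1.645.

With allocation ratio k = n₂/n₁ = 2, Var(x̄₁−x̄₂) = σ²(1/n₁ + 1/(k·n₁)) = σ²·(k+1)/(k·n₁).
So n₁ = (1 + 1/k)·((z_{α/2} + z_β)/d)² = 1.500 × (3.605/0.53)².
n₁ = 1.500 × 46.27 = 69.4.
Round up: n₁ = 70, giving n₂ = 2 × 70 = 140.

n₁ = 70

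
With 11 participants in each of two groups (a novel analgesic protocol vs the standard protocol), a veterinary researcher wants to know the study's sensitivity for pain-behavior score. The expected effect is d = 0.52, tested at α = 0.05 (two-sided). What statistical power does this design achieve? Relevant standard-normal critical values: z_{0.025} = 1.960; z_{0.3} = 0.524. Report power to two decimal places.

power ≈ 0.23

For two equal groups, power = Φ(d·√(n/2) − z_{α/2}).
d·√(n/2) = 0.52 × √(11/2) = 0.52 × 2.345 = 1.220.
z_β = 1.220 − 1.960 = -0.740.
Power = Φ(-0.740) = 0.230.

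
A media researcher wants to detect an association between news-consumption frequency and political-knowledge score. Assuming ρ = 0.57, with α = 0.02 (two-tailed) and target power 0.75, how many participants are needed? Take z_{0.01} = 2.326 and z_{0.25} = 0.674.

Fisher's z: C = ½·ln((1+r)/(1−r)) = ½·ln(3.6512) = 0.6475.
n = ((z_{α/2} + z_β)/C)² + 3.
(2.326 + 0.674) / 0.6475 = 3.000 / 0.6475 = 4.633.
n = 4.633² + 3 = 21.47 + 3 = 24.5.
Round up.

n = 25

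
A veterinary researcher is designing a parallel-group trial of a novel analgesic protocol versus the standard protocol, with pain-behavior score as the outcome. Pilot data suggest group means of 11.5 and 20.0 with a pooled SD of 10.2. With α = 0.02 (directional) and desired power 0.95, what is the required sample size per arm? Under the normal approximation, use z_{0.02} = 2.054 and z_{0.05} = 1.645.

n = 40 per group

Cohen's d = |M₁ − M₂| / SD_pooled = |11.5 − 20.0| / 10.2 = 8.5 / 10.2 = 0.833.
For two independent groups with equal n: n = 2·((z_{α} + z_β) / d)².
z_{α} + z_β = 2.054 + 1.645 = 3.699.
n = 2 × (3.699 / 0.833)² = 2 × 4.441² = 2 × 19.72 = 39.4.
Round up to the next whole participant.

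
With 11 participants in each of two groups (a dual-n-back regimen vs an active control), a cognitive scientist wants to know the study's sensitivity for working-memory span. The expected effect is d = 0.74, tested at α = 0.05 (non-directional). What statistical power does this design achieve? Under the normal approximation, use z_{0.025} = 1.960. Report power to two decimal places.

For two equal groups, power = Φ(d·√(n/2) − z_{α/2}).
d·√(n/2) = 0.74 × √(11/2) = 0.74 × 2.345 = 1.735.
z_β = 1.735 − 1.960 = -0.225.
Power = Φ(-0.225) = 0.411.

power ≈ 0.41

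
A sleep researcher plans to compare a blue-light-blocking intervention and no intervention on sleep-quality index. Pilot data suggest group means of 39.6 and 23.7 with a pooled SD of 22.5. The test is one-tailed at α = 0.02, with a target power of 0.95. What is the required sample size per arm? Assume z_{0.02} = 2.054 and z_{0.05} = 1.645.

n = 55 per group

Cohen's d = |M₁ − M₂| / SD_pooled = |39.6 − 23.7| / 22.5 = 15.9 / 22.5 = 0.707.
For two independent groups with equal n: n = 2·((z_{α} + z_β) / d)².
z_{α} + z_β = 2.054 + 1.645 = 3.699.
n = 2 × (3.699 / 0.707)² = 2 × 5.232² = 2 × 27.37 = 54.7.
Round up to the next whole participant.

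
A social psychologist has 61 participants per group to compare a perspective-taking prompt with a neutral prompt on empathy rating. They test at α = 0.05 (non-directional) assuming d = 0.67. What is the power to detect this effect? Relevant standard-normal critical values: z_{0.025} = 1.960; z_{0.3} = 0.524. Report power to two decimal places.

For two equal groups, power = Φ(d·√(n/2) − z_{α/2}).
d·√(n/2) = 0.67 × √(61/2) = 0.67 × 5.523 = 3.700.
z_β = 3.700 − 1.960 = 1.740.
Power = Φ(1.740) = 0.959.

power ≈ 0.96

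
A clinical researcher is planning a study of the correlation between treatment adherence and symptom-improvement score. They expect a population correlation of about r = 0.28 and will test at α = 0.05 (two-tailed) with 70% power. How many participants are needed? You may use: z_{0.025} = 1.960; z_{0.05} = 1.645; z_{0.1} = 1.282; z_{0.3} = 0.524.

n = 78

Fisher's z: C = ½·ln((1+r)/(1−r)) = ½·ln(1.7778) = 0.2877.
n = ((z_{α/2} + z_β)/C)² + 3.
(1.960 + 0.524) / 0.2877 = 2.484 / 0.2877 = 8.634.
n = 8.634² + 3 = 74.55 + 3 = 77.5.
Round up.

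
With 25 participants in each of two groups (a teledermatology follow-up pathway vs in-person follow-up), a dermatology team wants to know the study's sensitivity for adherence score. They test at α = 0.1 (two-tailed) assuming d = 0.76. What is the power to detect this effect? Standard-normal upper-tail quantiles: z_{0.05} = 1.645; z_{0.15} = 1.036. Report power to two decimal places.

For two equal groups, power = Φ(d·√(n/2) − z_{α/2}).
d·√(n/2) = 0.76 × √(25/2) = 0.76 × 3.536 = 2.687.
z_β = 2.687 − 1.645 = 1.042.
Power = Φ(1.042) = 0.851.

power ≈ 0.85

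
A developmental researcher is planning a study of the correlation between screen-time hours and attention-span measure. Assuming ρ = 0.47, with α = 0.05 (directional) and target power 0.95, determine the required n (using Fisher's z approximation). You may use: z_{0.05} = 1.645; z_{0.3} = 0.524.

n = 45

Fisher's z: C = ½·ln((1+r)/(1−r)) = ½·ln(2.7736) = 0.5101.
n = ((z_{α} + z_β)/C)² + 3.
(1.645 + 1.645) / 0.5101 = 3.290 / 0.5101 = 6.450.
n = 6.450² + 3 = 41.60 + 3 = 44.6.
Round up.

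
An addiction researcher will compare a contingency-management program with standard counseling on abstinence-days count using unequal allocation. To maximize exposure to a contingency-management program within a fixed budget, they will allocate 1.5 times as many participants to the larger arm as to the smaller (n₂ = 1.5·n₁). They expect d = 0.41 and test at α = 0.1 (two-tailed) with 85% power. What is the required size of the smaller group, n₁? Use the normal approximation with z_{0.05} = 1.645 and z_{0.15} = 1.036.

With allocation ratio k = n₂/n₁ = 1.5, Var(x̄₁−x̄₂) = σ²(1/n₁ + 1/(k·n₁)) = σ²·(k+1)/(k·n₁).
So n₁ = (1 + 1/k)·((z_{α/2} + z_β)/d)² = 1.667 × (2.681/0.41)².
n₁ = 1.667 × 42.76 = 71.3.
Round up: n₁ = 72, giving n₂ = 1.5 × 72 = 108.

n₁ = 72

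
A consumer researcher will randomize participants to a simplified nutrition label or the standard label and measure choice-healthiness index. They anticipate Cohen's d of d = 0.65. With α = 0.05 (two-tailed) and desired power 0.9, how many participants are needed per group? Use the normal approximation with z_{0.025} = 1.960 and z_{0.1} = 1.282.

n = 50 per group

For two independent groups with equal n: n = 2·((z_{α/2} + z_β) / d)².
z_{α/2} + z_β = 1.960 + 1.282 = 3.242.
n = 2 × (3.242 / 0.65)² = 2 × 4.988² = 2 × 24.88 = 49.8.
Round up to the next whole participant.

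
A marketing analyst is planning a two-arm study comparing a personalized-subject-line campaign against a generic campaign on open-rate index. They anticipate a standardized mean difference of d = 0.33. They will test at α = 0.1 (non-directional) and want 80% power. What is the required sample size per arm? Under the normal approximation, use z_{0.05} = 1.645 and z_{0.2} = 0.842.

For two independent groups with equal n: n = 2·((z_{α/2} + z_β) / d)².
z_{α/2} + z_β = 1.645 + 0.842 = 2.487.
n = 2 × (2.487 / 0.33)² = 2 × 7.536² = 2 × 56.80 = 113.6.
Round up to the next whole participant.

n = 114 per group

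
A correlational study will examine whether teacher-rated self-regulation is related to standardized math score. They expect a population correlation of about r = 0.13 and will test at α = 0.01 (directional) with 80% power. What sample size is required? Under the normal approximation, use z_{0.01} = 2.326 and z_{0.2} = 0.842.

Fisher's z: C = ½·ln((1+r)/(1−r)) = ½·ln(1.2989) = 0.1307.
n = ((z_{α} + z_β)/C)² + 3.
(2.326 + 0.842) / 0.1307 = 3.168 / 0.1307 = 24.239.
n = 24.239² + 3 = 587.52 + 3 = 590.5.
Round up.

n = 591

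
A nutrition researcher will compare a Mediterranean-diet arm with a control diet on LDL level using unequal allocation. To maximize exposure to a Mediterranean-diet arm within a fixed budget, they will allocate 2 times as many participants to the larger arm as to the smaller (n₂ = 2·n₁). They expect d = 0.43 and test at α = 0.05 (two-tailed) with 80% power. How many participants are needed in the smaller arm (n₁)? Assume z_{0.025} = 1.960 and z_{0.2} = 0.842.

With allocation ratio k = n₂/n₁ = 2, Var(x̄₁−x̄₂) = σ²(1/n₁ + 1/(k·n₁)) = σ²·(k+1)/(k·n₁).
So n₁ = (1 + 1/k)·((z_{α/2} + z_β)/d)² = 1.500 × (2.802/0.43)².
n₁ = 1.500 × 42.46 = 63.7.
Round up: n₁ = 64, giving n₂ = 2 × 64 = 128.

n₁ = 64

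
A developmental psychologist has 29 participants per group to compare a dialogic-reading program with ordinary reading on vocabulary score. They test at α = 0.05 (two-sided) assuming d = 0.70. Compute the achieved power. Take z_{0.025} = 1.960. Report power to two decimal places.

For two equal groups, power = Φ(d·√(n/2) − z_{α/2}).
d·√(n/2) = 0.70 × √(29/2) = 0.70 × 3.808 = 2.666.
z_β = 2.666 − 1.960 = 0.706.
Power = Φ(0.706) = 0.760.

power ≈ 0.76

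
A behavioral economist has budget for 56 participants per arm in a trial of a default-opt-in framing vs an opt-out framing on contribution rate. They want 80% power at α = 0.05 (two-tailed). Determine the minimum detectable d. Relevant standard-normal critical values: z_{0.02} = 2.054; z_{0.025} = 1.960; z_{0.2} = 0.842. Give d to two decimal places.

d_min ≈ 0.53

For two independent groups of n = 56 each: d_min = (z_{α/2} + z_β)·√(2/n).
z-sum = 1.960 + 0.842 = 2.802.
d_min = 2.802 × √(2/56) = 2.802 × 0.1890 = 0.530.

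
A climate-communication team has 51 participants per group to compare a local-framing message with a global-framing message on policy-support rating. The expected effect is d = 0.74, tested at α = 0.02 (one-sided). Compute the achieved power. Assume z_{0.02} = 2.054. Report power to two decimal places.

For two equal groups, power = Φ(d·√(n/2) − z_{α}).
d·√(n/2) = 0.74 × √(51/2) = 0.74 × 5.050 = 3.737.
z_β = 3.737 − 2.054 = 1.683.
Power = Φ(1.683) = 0.954.

power ≈ 0.95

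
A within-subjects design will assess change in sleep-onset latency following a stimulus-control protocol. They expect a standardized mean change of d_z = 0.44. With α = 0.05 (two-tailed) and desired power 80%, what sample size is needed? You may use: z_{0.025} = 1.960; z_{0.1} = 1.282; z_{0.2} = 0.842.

n = 41 pairs

For a paired (one-sample on differences) test: n = ((z_{α/2} + z_β) / d)².
z_{α/2} + z_β = 1.960 + 0.842 = 2.802.
n = (2.802 / 0.44)² = 6.368² = 40.55.
Round up.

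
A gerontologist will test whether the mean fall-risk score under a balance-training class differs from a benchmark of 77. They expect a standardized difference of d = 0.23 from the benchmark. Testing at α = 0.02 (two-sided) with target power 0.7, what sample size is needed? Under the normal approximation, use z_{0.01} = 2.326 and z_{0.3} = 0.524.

n = 154

For a one-sample test: n = ((z_{α/2} + z_β) / d)².
z_{α/2} + z_β = 2.326 + 0.524 = 2.850.
n = (2.850 / 0.23)² = 12.391² = 153.54.
Round up.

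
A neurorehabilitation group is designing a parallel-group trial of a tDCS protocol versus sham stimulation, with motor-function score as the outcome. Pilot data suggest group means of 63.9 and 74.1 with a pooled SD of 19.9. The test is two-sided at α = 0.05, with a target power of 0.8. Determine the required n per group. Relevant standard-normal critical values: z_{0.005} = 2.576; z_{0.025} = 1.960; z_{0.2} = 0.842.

n = 60 per group

Cohen's d = |M₁ − M₂| / SD_pooled = |63.9 − 74.1| / 19.9 = 10.2 / 19.9 = 0.513.
For two independent groups with equal n: n = 2·((z_{α/2} + z_β) / d)².
z_{α/2} + z_β = 1.960 + 0.842 = 2.802.
n = 2 × (2.802 / 0.513)² = 2 × 5.462² = 2 × 29.83 = 59.7.
Round up to the next whole participant.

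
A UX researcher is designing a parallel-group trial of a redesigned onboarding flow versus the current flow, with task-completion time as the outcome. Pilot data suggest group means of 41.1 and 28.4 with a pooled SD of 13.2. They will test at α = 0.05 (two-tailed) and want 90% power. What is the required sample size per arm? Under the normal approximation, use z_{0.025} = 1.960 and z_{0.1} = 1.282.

n = 23 per group

Cohen's d = |M₁ − M₂| / SD_pooled = |41.1 − 28.4| / 13.2 = 12.7 / 13.2 = 0.962.
For two independent groups with equal n: n = 2·((z_{α/2} + z_β) / d)².
z_{α/2} + z_β = 1.960 + 1.282 = 3.242.
n = 2 × (3.242 / 0.962)² = 2 × 3.370² = 2 × 11.36 = 22.7.
Round up to the next whole participant.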